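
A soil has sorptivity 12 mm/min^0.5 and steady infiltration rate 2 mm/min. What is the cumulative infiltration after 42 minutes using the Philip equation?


F = S*sqrt(t) + A*t
F = 12*sqrt(42) + 2*42
F = 12*6.480741 + 84

161.7689 mm


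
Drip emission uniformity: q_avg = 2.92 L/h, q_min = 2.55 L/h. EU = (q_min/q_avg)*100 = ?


EU = (q_min/q_avg)*100 = (2.55/2.92)*100 = 87.3288%

87.3288 %


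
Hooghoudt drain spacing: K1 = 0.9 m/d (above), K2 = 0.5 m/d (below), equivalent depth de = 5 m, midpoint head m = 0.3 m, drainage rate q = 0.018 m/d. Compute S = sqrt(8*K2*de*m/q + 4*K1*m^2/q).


S^2 = 8*K2*de*m/q + 4*K1*m^2/q
S^2 = 8*0.5*5*0.3/0.018 + 4*0.9*0.3^2/0.018
S = sqrt(351.3333)

18.7439 m


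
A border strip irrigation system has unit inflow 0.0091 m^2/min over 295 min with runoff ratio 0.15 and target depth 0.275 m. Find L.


L = q*t/((1+r)*Z)
L = 0.0091*295/((1+0.15)*0.275)
L = 2.6845/0.31625

8.4885 m


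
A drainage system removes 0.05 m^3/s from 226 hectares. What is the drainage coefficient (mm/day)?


DC = Q * 86400 / (A * 10000) * 1000
DC = 0.05 * 86400 / (226 * 10000) * 1000
DC = 4320000.0000 / 2260000

1.9115 mm/day


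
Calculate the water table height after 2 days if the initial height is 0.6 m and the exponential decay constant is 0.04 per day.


m = m0 * exp(-k*t)
m = 0.6 * exp(-0.04 * 2)
m = 0.6 * exp(-0.0800)

0.5539 m


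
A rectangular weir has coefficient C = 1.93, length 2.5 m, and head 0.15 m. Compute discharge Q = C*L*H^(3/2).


Q = C * L * H^(3/2) = 1.93 * 2.5 * 0.15^1.5 = 1.93 * 2.5 * 0.058095

0.2803 m^3/s


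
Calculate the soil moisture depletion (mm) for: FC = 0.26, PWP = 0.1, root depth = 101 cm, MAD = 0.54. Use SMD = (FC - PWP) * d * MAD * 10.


SMD = (FC - PWP) * d * MAD * 10
SMD = (0.26 - 0.1) * 101 * 0.54 * 10
SMD = 0.1600 * 101 * 0.54 * 10

87.2640 mm


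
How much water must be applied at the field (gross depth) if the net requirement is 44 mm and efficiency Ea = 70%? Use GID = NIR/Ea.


Ea = 70% = 0.7
GID = NIR / Ea = 44 / 0.7 = 62.8571 mm

62.8571 mm


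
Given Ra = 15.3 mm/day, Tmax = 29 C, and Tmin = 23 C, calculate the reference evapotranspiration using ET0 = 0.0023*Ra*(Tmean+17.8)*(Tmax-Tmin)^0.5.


Tmean = (Tmax + Tmin)/2 = (29 + 23)/2 = 26.0
ET0 = 0.0023 * 15.3 * (26.0 + 17.8) * sqrt(29 - 23)
ET0 = 0.0023 * 15.3 * 43.8 * 2.449490

3.7755 mm/day


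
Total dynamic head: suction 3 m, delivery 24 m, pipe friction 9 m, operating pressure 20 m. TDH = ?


TDH = Hs + Hd + hf + Hp = 3 + 24 + 9 + 20 = 56

56 m


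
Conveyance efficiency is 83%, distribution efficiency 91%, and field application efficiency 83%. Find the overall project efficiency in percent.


Ec = 0.83, Eb = 0.91, Ea = 0.83
E = 0.83 * 0.91 * 0.83 * 100 = 62.6899%

62.6899 %


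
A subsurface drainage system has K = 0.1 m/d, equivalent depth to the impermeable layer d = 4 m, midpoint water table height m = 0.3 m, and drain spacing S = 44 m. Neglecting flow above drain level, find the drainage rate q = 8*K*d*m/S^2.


q = 8*K*d*m/S^2
q = 8*0.1*4*0.3/44^2
q = 0.9600 / 1936

4.9587e-04 m/d


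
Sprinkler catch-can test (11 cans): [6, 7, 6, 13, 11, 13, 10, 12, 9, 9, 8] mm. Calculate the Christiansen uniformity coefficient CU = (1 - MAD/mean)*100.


mean = 9.454545 mm
MAD = 2.132231 mm
CU = (1 - 2.132231/9.454545)*100

77.4476 %


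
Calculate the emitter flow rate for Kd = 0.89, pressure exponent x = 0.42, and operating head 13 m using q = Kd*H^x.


q = Kd * H^x = 0.89 * 13^0.42 = 0.89 * 2.936677

2.6136 L/h


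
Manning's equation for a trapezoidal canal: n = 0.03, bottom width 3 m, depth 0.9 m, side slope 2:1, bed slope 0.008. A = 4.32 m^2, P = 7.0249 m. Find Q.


R = A/P = 4.32/7.0249 = 0.614955
Q = (1/0.03) * 4.32 * 0.614955^(2/3) * 0.008^0.5

9.3140 m^3/s


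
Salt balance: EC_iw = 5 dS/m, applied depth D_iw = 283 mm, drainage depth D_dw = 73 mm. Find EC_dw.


EC_dw = EC_iw * D_iw / D_dw
EC_dw = 5 * 283 / 73
EC_dw = 1415 / 73

19.3836 dS/m


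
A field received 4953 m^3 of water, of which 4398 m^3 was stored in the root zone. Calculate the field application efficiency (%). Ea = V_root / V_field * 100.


Ea = V_root / V_field * 100 = 4398 / 4953 * 100 = 88.7947%

88.7947 %


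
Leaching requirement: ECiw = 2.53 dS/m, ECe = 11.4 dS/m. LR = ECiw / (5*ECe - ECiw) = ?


LR = ECiw / (5*ECe - ECiw)
LR = 2.53 / (5*11.4 - 2.53)
LR = 2.53 / 54.4700

0.0464


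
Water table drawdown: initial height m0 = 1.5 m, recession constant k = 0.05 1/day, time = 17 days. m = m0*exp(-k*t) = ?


m = m0 * exp(-k*t)
m = 1.5 * exp(-0.05 * 17)
m = 1.5 * exp(-0.8500)

0.6411 m


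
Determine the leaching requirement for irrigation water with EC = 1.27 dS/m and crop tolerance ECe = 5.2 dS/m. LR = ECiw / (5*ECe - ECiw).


LR = ECiw / (5*ECe - ECiw)
LR = 1.27 / (5*5.2 - 1.27)
LR = 1.27 / 24.7300

0.0514


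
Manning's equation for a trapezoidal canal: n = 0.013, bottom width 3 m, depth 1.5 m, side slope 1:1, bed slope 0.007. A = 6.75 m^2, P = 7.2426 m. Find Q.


R = A/P = 6.75/7.2426 = 0.931986
Q = (1/0.013) * 6.75 * 0.931986^(2/3) * 0.007^0.5

41.4492 m^3/s


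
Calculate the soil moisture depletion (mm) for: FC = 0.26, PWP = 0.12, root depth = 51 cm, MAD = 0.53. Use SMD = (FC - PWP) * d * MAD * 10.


SMD = (FC - PWP) * d * MAD * 10
SMD = (0.26 - 0.12) * 51 * 0.53 * 10
SMD = 0.1400 * 51 * 0.53 * 10

37.8420 mm


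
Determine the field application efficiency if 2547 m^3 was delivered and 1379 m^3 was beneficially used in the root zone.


Ea = V_root / V_field * 100 = 1379 / 2547 * 100 = 54.1421%

54.1421 %


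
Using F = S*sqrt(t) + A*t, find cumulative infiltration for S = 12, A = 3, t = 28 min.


F = S*sqrt(t) + A*t
F = 12*sqrt(28) + 3*28
F = 12*5.291503 + 84

147.4980 mm


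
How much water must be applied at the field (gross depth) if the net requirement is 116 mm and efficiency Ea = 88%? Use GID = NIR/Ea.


Ea = 88% = 0.88
GID = NIR / Ea = 116 / 0.88 = 131.8182 mm

131.8182 mm


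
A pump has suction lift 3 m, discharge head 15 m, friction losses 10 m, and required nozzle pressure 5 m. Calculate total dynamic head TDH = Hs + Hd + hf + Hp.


TDH = Hs + Hd + hf + Hp = 3 + 15 + 10 + 5 = 33

33 m


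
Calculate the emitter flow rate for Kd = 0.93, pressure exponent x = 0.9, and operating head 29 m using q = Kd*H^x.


q = Kd * H^x = 0.93 * 29^0.9 = 0.93 * 20.708956

19.2593 L/h


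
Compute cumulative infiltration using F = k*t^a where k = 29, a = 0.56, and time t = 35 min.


F = k * t^a = 29 * 35^0.56
F = 29 * 7.322816

212.3617 mm


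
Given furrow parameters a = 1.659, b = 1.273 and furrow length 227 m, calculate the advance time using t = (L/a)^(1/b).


t = (L/a)^(1/b)
t = (227/1.659)^(1/1.273)
t = 136.829415^(1/1.273)

47.6505 min


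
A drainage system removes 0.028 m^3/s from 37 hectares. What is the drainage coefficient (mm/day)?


DC = Q * 86400 / (A * 10000) * 1000
DC = 0.028 * 86400 / (37 * 10000) * 1000
DC = 2419200.0000 / 370000

6.5384 mm/day


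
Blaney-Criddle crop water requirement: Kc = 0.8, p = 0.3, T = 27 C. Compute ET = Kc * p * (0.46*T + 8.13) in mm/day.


ET = Kc * p * (0.46*T + 8.13)
ET = 0.8 * 0.3 * (0.46*27 + 8.13)
ET = 0.8 * 0.3 * 20.5500

4.9320 mm/day


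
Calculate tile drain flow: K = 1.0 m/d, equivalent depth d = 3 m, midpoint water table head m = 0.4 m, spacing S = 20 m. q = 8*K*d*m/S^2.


q = 8*K*d*m/S^2
q = 8*1.0*3*0.4/20^2
q = 9.6000 / 400

0.0240 m/d


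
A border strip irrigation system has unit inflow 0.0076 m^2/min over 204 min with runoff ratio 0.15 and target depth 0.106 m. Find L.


L = q*t/((1+r)*Z)
L = 0.0076*204/((1+0.15)*0.106)
L = 1.5504/0.1219

12.7186 m


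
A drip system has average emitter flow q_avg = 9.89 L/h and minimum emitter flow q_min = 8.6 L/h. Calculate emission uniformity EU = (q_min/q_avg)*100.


EU = (q_min/q_avg)*100 = (8.6/9.89)*100 = 86.9565%

86.9565 %


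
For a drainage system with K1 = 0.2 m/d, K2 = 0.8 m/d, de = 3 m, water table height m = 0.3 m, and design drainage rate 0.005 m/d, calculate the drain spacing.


S^2 = 8*K2*de*m/q + 4*K1*m^2/q
S^2 = 8*0.8*3*0.3/0.005 + 4*0.2*0.3^2/0.005
S = sqrt(1166.4000)

34.1526 m


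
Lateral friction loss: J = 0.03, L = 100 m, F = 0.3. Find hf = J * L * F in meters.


hf = J * L * F = 0.03 * 100 * 0.3 = 0.9000 m

0.9000 m


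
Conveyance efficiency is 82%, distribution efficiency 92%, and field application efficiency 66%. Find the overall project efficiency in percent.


Ec = 0.82, Eb = 0.92, Ea = 0.66
E = 0.82 * 0.92 * 0.66 * 100 = 49.7904%

49.7904 %


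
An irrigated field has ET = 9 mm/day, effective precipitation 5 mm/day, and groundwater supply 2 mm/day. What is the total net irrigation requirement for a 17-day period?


Daily deficit = ET - Pe - GW = 9 - 5 - 2 = 2 mm/day
NIR = 2 * 17 = 34 mm

34.0000 mm


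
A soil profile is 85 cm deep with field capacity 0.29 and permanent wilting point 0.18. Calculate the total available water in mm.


AWC = (FC - PWP) * d * 10
AWC = (0.29 - 0.18) * 85 * 10
AWC = 0.1100 * 85 * 10

93.5000 mm


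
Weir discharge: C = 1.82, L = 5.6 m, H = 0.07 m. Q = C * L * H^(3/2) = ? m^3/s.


Q = C * L * H^(3/2) = 1.82 * 5.6 * 0.07^1.5 = 1.82 * 5.6 * 0.018520

0.1888 m^3/s


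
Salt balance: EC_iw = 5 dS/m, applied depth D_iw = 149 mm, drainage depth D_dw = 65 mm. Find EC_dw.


EC_dw = EC_iw * D_iw / D_dw
EC_dw = 5 * 149 / 65
EC_dw = 745 / 65

11.4615 dS/m


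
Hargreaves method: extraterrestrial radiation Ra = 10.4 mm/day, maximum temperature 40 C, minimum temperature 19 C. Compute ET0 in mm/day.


Tmean = (Tmax + Tmin)/2 = (40 + 19)/2 = 29.5
ET0 = 0.0023 * 10.4 * (29.5 + 17.8) * sqrt(40 - 19)
ET0 = 0.0023 * 10.4 * 47.3 * 4.582576

5.1848 mm/day


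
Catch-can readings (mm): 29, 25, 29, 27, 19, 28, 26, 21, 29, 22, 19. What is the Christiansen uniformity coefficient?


mean = 24.909091 mm
MAD = 3.388430 mm
CU = (1 - 3.388430/24.909091)*100

86.3968 %


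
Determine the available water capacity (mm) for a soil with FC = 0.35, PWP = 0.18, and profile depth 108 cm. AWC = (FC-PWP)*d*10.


AWC = (FC - PWP) * d * 10
AWC = (0.35 - 0.18) * 108 * 10
AWC = 0.1700 * 108 * 10

183.6000 mm


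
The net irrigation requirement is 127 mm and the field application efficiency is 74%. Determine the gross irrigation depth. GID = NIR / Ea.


Ea = 74% = 0.74
GID = NIR / Ea = 127 / 0.74 = 171.6216 mm

171.6216 mm


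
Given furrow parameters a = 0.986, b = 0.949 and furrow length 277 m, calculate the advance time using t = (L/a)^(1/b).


t = (L/a)^(1/b)
t = (277/0.986)^(1/0.949)
t = 280.933063^(1/0.949)

380.3581 min


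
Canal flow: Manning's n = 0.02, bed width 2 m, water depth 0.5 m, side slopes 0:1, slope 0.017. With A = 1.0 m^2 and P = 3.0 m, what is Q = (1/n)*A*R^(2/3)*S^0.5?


R = A/P = 1.0/3.0 = 0.333333
Q = (1/0.02) * 1.0 * 0.333333^(2/3) * 0.017^0.5

3.1341 m^3/s


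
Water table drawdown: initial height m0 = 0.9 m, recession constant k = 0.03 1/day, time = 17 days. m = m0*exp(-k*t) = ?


m = m0 * exp(-k*t)
m = 0.9 * exp(-0.03 * 17)
m = 0.9 * exp(-0.5100)

0.5404 m


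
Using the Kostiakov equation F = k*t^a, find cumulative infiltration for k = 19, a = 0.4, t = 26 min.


F = k * t^a = 19 * 26^0.4
F = 19 * 3.681199

69.9428 mm


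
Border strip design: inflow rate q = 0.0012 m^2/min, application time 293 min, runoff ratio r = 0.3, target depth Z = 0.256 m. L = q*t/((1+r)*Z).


L = q*t/((1+r)*Z)
L = 0.0012*293/((1+0.3)*0.256)
L = 0.3516/0.3328

1.0565 m


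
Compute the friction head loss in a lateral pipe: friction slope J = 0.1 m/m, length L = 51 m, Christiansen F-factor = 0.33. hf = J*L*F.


hf = J * L * F = 0.1 * 51 * 0.33 = 1.6830 m

1.6830 m


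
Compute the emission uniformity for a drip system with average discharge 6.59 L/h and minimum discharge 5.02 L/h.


EU = (q_min/q_avg)*100 = (5.02/6.59)*100 = 76.1760%

76.1760 %


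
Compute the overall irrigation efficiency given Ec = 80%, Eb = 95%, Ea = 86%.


Ec = 0.8, Eb = 0.95, Ea = 0.86
E = 0.8 * 0.95 * 0.86 * 100 = 65.3600%

65.3600 %


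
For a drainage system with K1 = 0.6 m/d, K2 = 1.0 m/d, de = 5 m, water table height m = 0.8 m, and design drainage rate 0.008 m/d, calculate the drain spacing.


S^2 = 8*K2*de*m/q + 4*K1*m^2/q
S^2 = 8*1.0*5*0.8/0.008 + 4*0.6*0.8^2/0.008
S = sqrt(4192.0000)

64.7457 m


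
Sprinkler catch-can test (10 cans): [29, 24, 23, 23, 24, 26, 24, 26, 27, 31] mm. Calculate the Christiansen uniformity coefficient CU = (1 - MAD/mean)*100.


mean = 25.700000 mm
MAD = 2.100000 mm
CU = (1 - 2.100000/25.700000)*100

91.8288 %


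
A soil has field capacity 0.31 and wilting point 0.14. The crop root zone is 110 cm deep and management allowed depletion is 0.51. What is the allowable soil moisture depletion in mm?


SMD = (FC - PWP) * d * MAD * 10
SMD = (0.31 - 0.14) * 110 * 0.51 * 10
SMD = 0.1700 * 110 * 0.51 * 10

95.3700 mm


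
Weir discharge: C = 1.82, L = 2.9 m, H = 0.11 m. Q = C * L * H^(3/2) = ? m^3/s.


Q = C * L * H^(3/2) = 1.82 * 2.9 * 0.11^1.5 = 1.82 * 2.9 * 0.036483

0.1926 m^3/s


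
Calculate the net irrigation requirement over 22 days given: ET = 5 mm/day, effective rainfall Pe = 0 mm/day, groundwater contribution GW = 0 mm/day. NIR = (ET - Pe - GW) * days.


Daily deficit = ET - Pe - GW = 5 - 0 - 0 = 5 mm/day
NIR = 5 * 22 = 110 mm

110.0000 mm


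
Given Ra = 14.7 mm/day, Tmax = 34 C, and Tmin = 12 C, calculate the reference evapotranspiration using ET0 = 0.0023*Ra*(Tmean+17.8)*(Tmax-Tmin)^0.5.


Tmean = (Tmax + Tmin)/2 = (34 + 12)/2 = 23.0
ET0 = 0.0023 * 14.7 * (23.0 + 17.8) * sqrt(34 - 12)
ET0 = 0.0023 * 14.7 * 40.8 * 4.690416

6.4702 mm/day


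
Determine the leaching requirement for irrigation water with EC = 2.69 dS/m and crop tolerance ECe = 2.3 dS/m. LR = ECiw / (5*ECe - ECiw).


LR = ECiw / (5*ECe - ECiw)
LR = 2.69 / (5*2.3 - 2.69)
LR = 2.69 / 8.8100

0.3053


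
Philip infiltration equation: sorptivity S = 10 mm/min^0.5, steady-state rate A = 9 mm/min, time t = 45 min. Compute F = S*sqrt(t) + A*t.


F = S*sqrt(t) + A*t
F = 10*sqrt(45) + 9*45
F = 10*6.708204 + 405

472.0820 mm


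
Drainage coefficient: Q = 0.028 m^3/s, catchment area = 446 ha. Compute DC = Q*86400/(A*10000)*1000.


DC = Q * 86400 / (A * 10000) * 1000
DC = 0.028 * 86400 / (446 * 10000) * 1000
DC = 2419200.0000 / 4460000

0.5424 mm/day


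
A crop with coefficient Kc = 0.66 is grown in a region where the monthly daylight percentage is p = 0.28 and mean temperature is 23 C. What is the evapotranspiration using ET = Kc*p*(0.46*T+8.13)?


ET = Kc * p * (0.46*T + 8.13)
ET = 0.66 * 0.28 * (0.46*23 + 8.13)
ET = 0.66 * 0.28 * 18.7100

3.4576 mm/day


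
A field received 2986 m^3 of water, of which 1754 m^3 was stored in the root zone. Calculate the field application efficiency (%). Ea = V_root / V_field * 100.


Ea = V_root / V_field * 100 = 1754 / 2986 * 100 = 58.7408%

58.7408 %


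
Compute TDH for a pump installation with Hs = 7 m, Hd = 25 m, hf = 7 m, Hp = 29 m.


TDH = Hs + Hd + hf + Hp = 7 + 25 + 7 + 29 = 68

68 m


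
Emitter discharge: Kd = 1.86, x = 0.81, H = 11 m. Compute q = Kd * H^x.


q = Kd * H^x = 1.86 * 11^0.81 = 1.86 * 6.974741

12.9730 L/h


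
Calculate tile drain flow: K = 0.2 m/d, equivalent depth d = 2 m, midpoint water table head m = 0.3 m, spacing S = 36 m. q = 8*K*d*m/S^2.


q = 8*K*d*m/S^2
q = 8*0.2*2*0.3/36^2
q = 0.9600 / 1296

7.4074e-04 m/d


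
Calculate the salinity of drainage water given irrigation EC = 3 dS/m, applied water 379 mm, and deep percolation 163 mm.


EC_dw = EC_iw * D_iw / D_dw
EC_dw = 3 * 379 / 163
EC_dw = 1137 / 163

6.9755 dS/m


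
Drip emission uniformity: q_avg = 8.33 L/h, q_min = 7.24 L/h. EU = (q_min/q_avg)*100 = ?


EU = (q_min/q_avg)*100 = (7.24/8.33)*100 = 86.9148%

86.9148 %


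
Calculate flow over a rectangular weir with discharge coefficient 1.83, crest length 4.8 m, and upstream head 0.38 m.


Q = C * L * H^(3/2) = 1.83 * 4.8 * 0.38^1.5 = 1.83 * 4.8 * 0.234248

2.0576 m^3/s


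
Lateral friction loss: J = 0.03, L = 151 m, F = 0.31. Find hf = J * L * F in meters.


hf = J * L * F = 0.03 * 151 * 0.31 = 1.4043 m

1.4043 m


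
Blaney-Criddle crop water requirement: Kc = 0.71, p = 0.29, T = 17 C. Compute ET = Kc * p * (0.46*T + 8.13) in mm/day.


ET = Kc * p * (0.46*T + 8.13)
ET = 0.71 * 0.29 * (0.46*17 + 8.13)
ET = 0.71 * 0.29 * 15.9500

3.2841 mm/day


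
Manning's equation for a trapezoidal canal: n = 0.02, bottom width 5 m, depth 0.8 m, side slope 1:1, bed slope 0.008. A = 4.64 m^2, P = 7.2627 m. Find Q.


R = A/P = 4.64/7.2627 = 0.638881
Q = (1/0.02) * 4.64 * 0.638881^(2/3) * 0.008^0.5

15.3926 m^3/s


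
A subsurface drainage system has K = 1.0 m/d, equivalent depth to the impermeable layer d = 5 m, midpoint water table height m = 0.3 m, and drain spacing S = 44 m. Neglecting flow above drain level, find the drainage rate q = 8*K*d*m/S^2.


q = 8*K*d*m/S^2
q = 8*1.0*5*0.3/44^2
q = 12.0000 / 1936

0.0062 m/d


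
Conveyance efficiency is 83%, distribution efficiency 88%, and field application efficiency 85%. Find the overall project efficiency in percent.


Ec = 0.83, Eb = 0.88, Ea = 0.85
E = 0.83 * 0.88 * 0.85 * 100 = 62.0840%

62.0840 %


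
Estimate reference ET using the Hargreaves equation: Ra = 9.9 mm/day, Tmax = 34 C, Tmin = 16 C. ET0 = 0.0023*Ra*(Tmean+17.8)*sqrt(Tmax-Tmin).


Tmean = (Tmax + Tmin)/2 = (34 + 16)/2 = 25.0
ET0 = 0.0023 * 9.9 * (25.0 + 17.8) * sqrt(34 - 16)
ET0 = 0.0023 * 9.9 * 42.8 * 4.242641

4.1347 mm/day


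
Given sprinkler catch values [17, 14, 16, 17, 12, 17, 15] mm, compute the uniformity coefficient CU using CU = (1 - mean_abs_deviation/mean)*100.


mean = 15.428571 mm
MAD = 1.510204 mm
CU = (1 - 1.510204/15.428571)*100

90.2116 %


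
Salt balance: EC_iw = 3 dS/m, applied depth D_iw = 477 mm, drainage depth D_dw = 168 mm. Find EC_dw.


EC_dw = EC_iw * D_iw / D_dw
EC_dw = 3 * 477 / 168
EC_dw = 1431 / 168

8.5179 dS/m


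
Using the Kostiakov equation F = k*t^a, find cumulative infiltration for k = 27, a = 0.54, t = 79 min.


F = k * t^a = 27 * 79^0.54
F = 27 * 10.585677

285.8133 mm


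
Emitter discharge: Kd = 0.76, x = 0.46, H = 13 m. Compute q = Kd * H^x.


q = Kd * H^x = 0.76 * 13^0.46 = 0.76 * 3.253973

2.4730 L/h


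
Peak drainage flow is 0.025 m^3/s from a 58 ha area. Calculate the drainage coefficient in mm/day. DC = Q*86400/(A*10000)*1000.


DC = Q * 86400 / (A * 10000) * 1000
DC = 0.025 * 86400 / (58 * 10000) * 1000
DC = 2160000.0000 / 580000

3.7241 mm/day


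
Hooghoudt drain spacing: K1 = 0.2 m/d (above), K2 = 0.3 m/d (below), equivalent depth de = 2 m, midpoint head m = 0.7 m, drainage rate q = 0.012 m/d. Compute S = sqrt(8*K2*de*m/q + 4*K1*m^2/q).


S^2 = 8*K2*de*m/q + 4*K1*m^2/q
S^2 = 8*0.3*2*0.7/0.012 + 4*0.2*0.7^2/0.012
S = sqrt(312.6667)

17.6824 m


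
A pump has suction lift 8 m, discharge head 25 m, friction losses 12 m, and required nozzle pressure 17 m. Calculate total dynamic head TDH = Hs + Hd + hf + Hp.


TDH = Hs + Hd + hf + Hp = 8 + 25 + 12 + 17 = 62

62 m


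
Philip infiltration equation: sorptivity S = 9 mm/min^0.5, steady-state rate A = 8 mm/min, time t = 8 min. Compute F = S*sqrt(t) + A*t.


F = S*sqrt(t) + A*t
F = 9*sqrt(8) + 8*8
F = 9*2.828427 + 64

89.4558 mm


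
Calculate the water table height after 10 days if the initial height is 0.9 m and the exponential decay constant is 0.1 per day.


m = m0 * exp(-k*t)
m = 0.9 * exp(-0.1 * 10)
m = 0.9 * exp(-1.0000)

0.3311 m


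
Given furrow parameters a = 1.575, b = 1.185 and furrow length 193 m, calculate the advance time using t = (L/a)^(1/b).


t = (L/a)^(1/b)
t = (193/1.575)^(1/1.185)
t = 122.539683^(1/1.185)

57.8441 min


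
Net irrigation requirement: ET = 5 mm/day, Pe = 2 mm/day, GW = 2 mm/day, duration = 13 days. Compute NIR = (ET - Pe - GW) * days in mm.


Daily deficit = ET - Pe - GW = 5 - 2 - 2 = 1 mm/day
NIR = 1 * 13 = 13 mm

13.0000 mm


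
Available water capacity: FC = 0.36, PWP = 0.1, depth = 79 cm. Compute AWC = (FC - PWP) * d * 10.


AWC = (FC - PWP) * d * 10
AWC = (0.36 - 0.1) * 79 * 10
AWC = 0.2600 * 79 * 10

205.4000 mm


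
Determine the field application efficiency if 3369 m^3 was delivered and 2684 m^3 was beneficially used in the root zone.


Ea = V_root / V_field * 100 = 2684 / 3369 * 100 = 79.6676%

79.6676 %


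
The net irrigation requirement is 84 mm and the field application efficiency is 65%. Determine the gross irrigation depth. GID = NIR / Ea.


Ea = 65% = 0.65
GID = NIR / Ea = 84 / 0.65 = 129.2308 mm

129.2308 mm


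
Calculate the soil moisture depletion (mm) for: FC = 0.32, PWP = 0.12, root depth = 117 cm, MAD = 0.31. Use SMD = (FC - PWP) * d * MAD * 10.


SMD = (FC - PWP) * d * MAD * 10
SMD = (0.32 - 0.12) * 117 * 0.31 * 10
SMD = 0.2000 * 117 * 0.31 * 10

72.5400 mm


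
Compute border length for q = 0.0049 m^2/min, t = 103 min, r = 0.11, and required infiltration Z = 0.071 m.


L = q*t/((1+r)*Z)
L = 0.0049*103/((1+0.11)*0.071)
L = 0.5047/0.07881

6.4040 m


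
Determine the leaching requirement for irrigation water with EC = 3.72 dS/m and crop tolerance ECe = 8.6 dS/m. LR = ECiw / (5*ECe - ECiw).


LR = ECiw / (5*ECe - ECiw)
LR = 3.72 / (5*8.6 - 3.72)
LR = 3.72 / 39.2800

0.0947


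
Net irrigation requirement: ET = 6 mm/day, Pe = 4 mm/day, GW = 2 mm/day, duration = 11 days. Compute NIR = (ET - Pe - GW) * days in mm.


Daily deficit = ET - Pe - GW = 6 - 4 - 2 = 0 mm/day
NIR = 0 * 11 = 0 mm

0 mm


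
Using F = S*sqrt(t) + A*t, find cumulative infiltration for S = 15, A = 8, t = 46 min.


F = S*sqrt(t) + A*t
F = 15*sqrt(46) + 8*46
F = 15*6.782330 + 368

469.7350 mm


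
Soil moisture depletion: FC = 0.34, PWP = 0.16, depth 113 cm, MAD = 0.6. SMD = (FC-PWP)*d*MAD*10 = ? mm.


SMD = (FC - PWP) * d * MAD * 10
SMD = (0.34 - 0.16) * 113 * 0.6 * 10
SMD = 0.1800 * 113 * 0.6 * 10

122.0400 mm


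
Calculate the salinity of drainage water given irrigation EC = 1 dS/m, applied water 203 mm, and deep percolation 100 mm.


EC_dw = EC_iw * D_iw / D_dw
EC_dw = 1 * 203 / 100
EC_dw = 203 / 100

2.0300 dS/m


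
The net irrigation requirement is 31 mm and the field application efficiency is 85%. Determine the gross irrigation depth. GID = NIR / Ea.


Ea = 85% = 0.85
GID = NIR / Ea = 31 / 0.85 = 36.4706 mm

36.4706 mm


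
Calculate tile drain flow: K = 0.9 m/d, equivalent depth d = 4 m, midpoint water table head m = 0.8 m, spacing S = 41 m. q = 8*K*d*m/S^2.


q = 8*K*d*m/S^2
q = 8*0.9*4*0.8/41^2
q = 23.0400 / 1681

0.0137 m/d


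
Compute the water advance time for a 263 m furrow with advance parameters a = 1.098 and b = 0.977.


t = (L/a)^(1/b)
t = (263/1.098)^(1/0.977)
t = 239.526412^(1/0.977)

272.5002 min


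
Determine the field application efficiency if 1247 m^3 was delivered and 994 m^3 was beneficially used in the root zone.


Ea = V_root / V_field * 100 = 994 / 1247 * 100 = 79.7113%

79.7113 %


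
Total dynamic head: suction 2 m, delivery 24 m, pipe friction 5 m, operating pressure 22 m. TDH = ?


TDH = Hs + Hd + hf + Hp = 2 + 24 + 5 + 22 = 53

53 m


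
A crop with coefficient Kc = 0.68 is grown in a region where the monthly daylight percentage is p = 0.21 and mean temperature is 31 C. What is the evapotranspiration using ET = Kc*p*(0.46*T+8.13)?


ET = Kc * p * (0.46*T + 8.13)
ET = 0.68 * 0.21 * (0.46*31 + 8.13)
ET = 0.68 * 0.21 * 22.3900

3.1973 mm/day


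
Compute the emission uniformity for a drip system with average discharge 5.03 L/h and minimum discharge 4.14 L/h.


EU = (q_min/q_avg)*100 = (4.14/5.03)*100 = 82.3062%

82.3062 %


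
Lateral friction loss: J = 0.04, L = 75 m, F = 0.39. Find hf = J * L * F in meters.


hf = J * L * F = 0.04 * 75 * 0.39 = 1.1700 m

1.1700 m


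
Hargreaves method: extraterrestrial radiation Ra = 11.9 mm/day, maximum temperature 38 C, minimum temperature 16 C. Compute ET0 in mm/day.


Tmean = (Tmax + Tmin)/2 = (38 + 16)/2 = 27.0
ET0 = 0.0023 * 11.9 * (27.0 + 17.8) * sqrt(38 - 16)
ET0 = 0.0023 * 11.9 * 44.8 * 4.690416

5.7513 mm/day


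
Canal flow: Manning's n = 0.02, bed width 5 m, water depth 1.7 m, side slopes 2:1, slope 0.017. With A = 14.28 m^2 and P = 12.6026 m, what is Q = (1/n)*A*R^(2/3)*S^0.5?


R = A/P = 14.28/12.6026 = 1.133100
Q = (1/0.02) * 14.28 * 1.133100^(2/3) * 0.017^0.5

101.1816 m^3/s


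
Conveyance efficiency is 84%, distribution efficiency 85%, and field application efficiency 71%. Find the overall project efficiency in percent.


Ec = 0.84, Eb = 0.85, Ea = 0.71
E = 0.84 * 0.85 * 0.71 * 100 = 50.6940%

50.6940 %


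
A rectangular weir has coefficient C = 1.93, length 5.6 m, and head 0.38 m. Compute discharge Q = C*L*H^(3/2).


Q = C * L * H^(3/2) = 1.93 * 5.6 * 0.38^1.5 = 1.93 * 5.6 * 0.234248

2.5318 m^3/s


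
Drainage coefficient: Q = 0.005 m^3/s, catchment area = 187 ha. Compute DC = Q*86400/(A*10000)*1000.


DC = Q * 86400 / (A * 10000) * 1000
DC = 0.005 * 86400 / (187 * 10000) * 1000
DC = 432000.0000 / 1870000

0.2310 mm/day


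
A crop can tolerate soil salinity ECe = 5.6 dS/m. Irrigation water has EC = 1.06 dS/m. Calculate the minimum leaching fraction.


LR = ECiw / (5*ECe - ECiw)
LR = 1.06 / (5*5.6 - 1.06)
LR = 1.06 / 26.9400

0.0393


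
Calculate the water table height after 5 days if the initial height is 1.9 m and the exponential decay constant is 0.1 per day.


m = m0 * exp(-k*t)
m = 1.9 * exp(-0.1 * 5)
m = 1.9 * exp(-0.5000)

1.1524 m


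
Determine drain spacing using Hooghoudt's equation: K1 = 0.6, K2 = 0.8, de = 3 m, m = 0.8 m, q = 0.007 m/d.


S^2 = 8*K2*de*m/q + 4*K1*m^2/q
S^2 = 8*0.8*3*0.8/0.007 + 4*0.6*0.8^2/0.007
S = sqrt(2413.7143)

49.1296 m


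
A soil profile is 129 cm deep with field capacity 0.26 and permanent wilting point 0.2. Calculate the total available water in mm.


AWC = (FC - PWP) * d * 10
AWC = (0.26 - 0.2) * 129 * 10
AWC = 0.0600 * 129 * 10

77.4000 mm


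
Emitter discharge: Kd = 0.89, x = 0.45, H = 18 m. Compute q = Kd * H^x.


q = Kd * H^x = 0.89 * 18^0.45 = 0.89 * 3.671746

3.2679 L/h


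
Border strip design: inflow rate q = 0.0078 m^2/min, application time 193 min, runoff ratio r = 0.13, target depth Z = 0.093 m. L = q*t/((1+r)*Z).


L = q*t/((1+r)*Z)
L = 0.0078*193/((1+0.13)*0.093)
L = 1.5054/0.10509

14.3249 m


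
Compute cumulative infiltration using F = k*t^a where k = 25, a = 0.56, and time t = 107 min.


F = k * t^a = 25 * 107^0.56
F = 25 * 13.691622

342.2905 mm


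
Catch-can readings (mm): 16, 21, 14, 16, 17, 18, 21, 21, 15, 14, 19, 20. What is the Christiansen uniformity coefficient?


mean = 17.666667 mm
MAD = 2.333333 mm
CU = (1 - 2.333333/17.666667)*100

86.7925 %


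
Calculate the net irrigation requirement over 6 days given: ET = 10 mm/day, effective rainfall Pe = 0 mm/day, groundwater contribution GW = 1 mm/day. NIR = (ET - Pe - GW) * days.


Daily deficit = ET - Pe - GW = 10 - 0 - 1 = 9 mm/day
NIR = 9 * 6 = 54 mm

54.0000 mm


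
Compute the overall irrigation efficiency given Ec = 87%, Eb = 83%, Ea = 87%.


Ec = 0.87, Eb = 0.83, Ea = 0.87
E = 0.87 * 0.83 * 0.87 * 100 = 62.8227%

62.8227 %


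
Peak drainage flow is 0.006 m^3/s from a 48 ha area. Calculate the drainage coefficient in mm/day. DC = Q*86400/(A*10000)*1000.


DC = Q * 86400 / (A * 10000) * 1000
DC = 0.006 * 86400 / (48 * 10000) * 1000
DC = 518400.0000 / 480000

1.0800 mm/day


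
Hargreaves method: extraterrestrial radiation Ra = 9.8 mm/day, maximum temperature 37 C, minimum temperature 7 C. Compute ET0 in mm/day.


Tmean = (Tmax + Tmin)/2 = (37 + 7)/2 = 22.0
ET0 = 0.0023 * 9.8 * (22.0 + 17.8) * sqrt(37 - 7)
ET0 = 0.0023 * 9.8 * 39.8 * 5.477226

4.9136 mm/day


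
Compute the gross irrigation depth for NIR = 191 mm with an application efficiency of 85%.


Ea = 85% = 0.85
GID = NIR / Ea = 191 / 0.85 = 224.7059 mm

224.7059 mm


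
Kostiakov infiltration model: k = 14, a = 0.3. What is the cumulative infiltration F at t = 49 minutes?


F = k * t^a = 14 * 49^0.3
F = 14 * 3.214096

44.9973 mm


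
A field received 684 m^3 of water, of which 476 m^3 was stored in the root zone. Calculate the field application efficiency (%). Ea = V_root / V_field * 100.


Ea = V_root / V_field * 100 = 476 / 684 * 100 = 69.5906%

69.5906 %


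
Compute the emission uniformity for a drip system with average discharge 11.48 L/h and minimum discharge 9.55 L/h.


EU = (q_min/q_avg)*100 = (9.55/11.48)*100 = 83.1882%

83.1882 %


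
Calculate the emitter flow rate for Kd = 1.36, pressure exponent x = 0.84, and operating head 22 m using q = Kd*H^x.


q = Kd * H^x = 1.36 * 22^0.84 = 1.36 * 13.416371

18.2463 L/h


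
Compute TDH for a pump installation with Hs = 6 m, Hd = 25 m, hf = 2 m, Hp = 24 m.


TDH = Hs + Hd + hf + Hp = 6 + 25 + 2 + 24 = 57

57 m


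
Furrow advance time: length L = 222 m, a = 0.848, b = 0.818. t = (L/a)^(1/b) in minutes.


t = (L/a)^(1/b)
t = (222/0.848)^(1/0.818)
t = 261.792453^(1/0.818)

903.5201 min


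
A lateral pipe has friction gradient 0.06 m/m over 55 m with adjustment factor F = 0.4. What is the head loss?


hf = J * L * F = 0.06 * 55 * 0.4 = 1.3200 m

1.3200 m


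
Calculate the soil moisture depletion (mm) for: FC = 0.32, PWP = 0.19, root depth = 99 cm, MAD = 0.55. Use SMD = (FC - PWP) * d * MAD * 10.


SMD = (FC - PWP) * d * MAD * 10
SMD = (0.32 - 0.19) * 99 * 0.55 * 10
SMD = 0.1300 * 99 * 0.55 * 10

70.7850 mm


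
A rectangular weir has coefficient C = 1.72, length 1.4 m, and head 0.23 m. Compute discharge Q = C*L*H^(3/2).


Q = C * L * H^(3/2) = 1.72 * 1.4 * 0.23^1.5 = 1.72 * 1.4 * 0.110304

0.2656 m^3/s


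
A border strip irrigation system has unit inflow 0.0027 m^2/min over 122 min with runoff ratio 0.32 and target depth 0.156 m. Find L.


L = q*t/((1+r)*Z)
L = 0.0027*122/((1+0.32)*0.156)
L = 0.3294/0.20592

1.5997 m


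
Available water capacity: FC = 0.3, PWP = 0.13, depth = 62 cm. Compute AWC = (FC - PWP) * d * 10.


AWC = (FC - PWP) * d * 10
AWC = (0.3 - 0.13) * 62 * 10
AWC = 0.1700 * 62 * 10

105.4000 mm


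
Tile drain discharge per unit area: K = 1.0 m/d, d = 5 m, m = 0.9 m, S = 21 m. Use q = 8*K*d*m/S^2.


q = 8*K*d*m/S^2
q = 8*1.0*5*0.9/21^2
q = 36.0000 / 441

0.0816 m/d


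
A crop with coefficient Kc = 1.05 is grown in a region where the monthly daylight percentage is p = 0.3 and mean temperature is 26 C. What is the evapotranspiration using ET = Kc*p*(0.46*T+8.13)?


ET = Kc * p * (0.46*T + 8.13)
ET = 1.05 * 0.3 * (0.46*26 + 8.13)
ET = 1.05 * 0.3 * 20.0900

6.3284 mm/day


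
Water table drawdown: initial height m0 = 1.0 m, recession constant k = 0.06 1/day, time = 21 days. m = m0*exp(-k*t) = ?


m = m0 * exp(-k*t)
m = 1.0 * exp(-0.06 * 21)
m = 1.0 * exp(-1.2600)

0.2837 m


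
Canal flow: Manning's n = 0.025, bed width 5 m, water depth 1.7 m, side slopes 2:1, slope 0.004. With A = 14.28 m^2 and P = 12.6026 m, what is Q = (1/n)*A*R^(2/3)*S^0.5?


R = A/P = 14.28/12.6026 = 1.133100
Q = (1/0.025) * 14.28 * 1.133100^(2/3) * 0.004^0.5

39.2642 m^3/s


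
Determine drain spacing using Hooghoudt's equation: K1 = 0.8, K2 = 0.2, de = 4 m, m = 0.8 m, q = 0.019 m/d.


S^2 = 8*K2*de*m/q + 4*K1*m^2/q
S^2 = 8*0.2*4*0.8/0.019 + 4*0.8*0.8^2/0.019
S = sqrt(377.2632)

19.4233 m


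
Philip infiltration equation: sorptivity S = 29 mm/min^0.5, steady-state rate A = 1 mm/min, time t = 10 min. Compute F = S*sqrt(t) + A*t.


F = S*sqrt(t) + A*t
F = 29*sqrt(10) + 1*10
F = 29*3.162278 + 10

101.7061 mm


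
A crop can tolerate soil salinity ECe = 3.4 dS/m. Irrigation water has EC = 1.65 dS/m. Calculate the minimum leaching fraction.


LR = ECiw / (5*ECe - ECiw)
LR = 1.65 / (5*3.4 - 1.65)
LR = 1.65 / 15.3500

0.1075


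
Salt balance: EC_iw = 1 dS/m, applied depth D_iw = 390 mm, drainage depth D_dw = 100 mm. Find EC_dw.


EC_dw = EC_iw * D_iw / D_dw
EC_dw = 1 * 390 / 100
EC_dw = 390 / 100

3.9000 dS/m


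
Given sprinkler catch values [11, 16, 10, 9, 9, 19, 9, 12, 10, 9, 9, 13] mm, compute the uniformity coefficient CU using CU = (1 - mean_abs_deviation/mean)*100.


mean = 11.333333 mm
MAD = 2.444444 mm
CU = (1 - 2.444444/11.333333)*100

78.4314 %


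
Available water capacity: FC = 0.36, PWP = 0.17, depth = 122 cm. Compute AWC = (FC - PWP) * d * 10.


AWC = (FC - PWP) * d * 10
AWC = (0.36 - 0.17) * 122 * 10
AWC = 0.1900 * 122 * 10

231.8000 mm


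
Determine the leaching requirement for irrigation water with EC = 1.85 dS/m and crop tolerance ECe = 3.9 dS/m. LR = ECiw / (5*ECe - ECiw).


LR = ECiw / (5*ECe - ECiw)
LR = 1.85 / (5*3.9 - 1.85)
LR = 1.85 / 17.6500

0.1048


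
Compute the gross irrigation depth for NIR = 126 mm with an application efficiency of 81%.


Ea = 81% = 0.81
GID = NIR / Ea = 126 / 0.81 = 155.5556 mm

155.5556 mm


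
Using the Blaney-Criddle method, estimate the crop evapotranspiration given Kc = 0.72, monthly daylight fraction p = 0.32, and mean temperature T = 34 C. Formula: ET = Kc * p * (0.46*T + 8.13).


ET = Kc * p * (0.46*T + 8.13)
ET = 0.72 * 0.32 * (0.46*34 + 8.13)
ET = 0.72 * 0.32 * 23.7700

5.4766 mm/day


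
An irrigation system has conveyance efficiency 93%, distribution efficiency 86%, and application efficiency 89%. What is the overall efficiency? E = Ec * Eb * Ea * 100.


Ec = 0.93, Eb = 0.86, Ea = 0.89
E = 0.93 * 0.86 * 0.89 * 100 = 71.1822%

71.1822 %


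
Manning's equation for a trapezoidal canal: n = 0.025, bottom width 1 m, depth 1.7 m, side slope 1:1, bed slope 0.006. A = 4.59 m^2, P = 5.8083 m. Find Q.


R = A/P = 4.59/5.8083 = 0.790248
Q = (1/0.025) * 4.59 * 0.790248^(2/3) * 0.006^0.5

12.1560 m^3/s


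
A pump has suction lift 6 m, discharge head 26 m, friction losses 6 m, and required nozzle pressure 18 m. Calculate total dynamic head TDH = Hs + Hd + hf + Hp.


TDH = Hs + Hd + hf + Hp = 6 + 26 + 6 + 18 = 56

56 m


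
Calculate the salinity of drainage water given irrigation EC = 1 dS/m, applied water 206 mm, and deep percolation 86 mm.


EC_dw = EC_iw * D_iw / D_dw
EC_dw = 1 * 206 / 86
EC_dw = 206 / 86

2.3953 dS/m


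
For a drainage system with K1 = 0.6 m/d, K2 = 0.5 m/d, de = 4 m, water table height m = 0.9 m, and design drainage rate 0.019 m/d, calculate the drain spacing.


S^2 = 8*K2*de*m/q + 4*K1*m^2/q
S^2 = 8*0.5*4*0.9/0.019 + 4*0.6*0.9^2/0.019
S = sqrt(860.2105)

29.3293 m


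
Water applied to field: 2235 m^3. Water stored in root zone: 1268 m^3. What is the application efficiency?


Ea = V_root / V_field * 100 = 1268 / 2235 * 100 = 56.7338%

56.7338 %


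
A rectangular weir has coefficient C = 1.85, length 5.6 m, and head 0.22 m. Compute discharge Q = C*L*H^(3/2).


Q = C * L * H^(3/2) = 1.85 * 5.6 * 0.22^1.5 = 1.85 * 5.6 * 0.103189

1.0690 m^3/s


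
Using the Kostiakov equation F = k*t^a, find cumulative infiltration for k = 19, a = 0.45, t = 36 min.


F = k * t^a = 19 * 36^0.45
F = 19 * 5.015753

95.2993 mm


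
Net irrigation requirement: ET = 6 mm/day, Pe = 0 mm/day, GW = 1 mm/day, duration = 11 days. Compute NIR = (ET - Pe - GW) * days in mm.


Daily deficit = ET - Pe - GW = 6 - 0 - 1 = 5 mm/day
NIR = 5 * 11 = 55 mm

55.0000 mm


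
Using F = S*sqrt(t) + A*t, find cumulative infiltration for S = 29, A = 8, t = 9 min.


F = S*sqrt(t) + A*t
F = 29*sqrt(9) + 8*9
F = 29*3.000000 + 72

159.0000 mm


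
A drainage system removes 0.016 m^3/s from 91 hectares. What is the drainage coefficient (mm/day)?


DC = Q * 86400 / (A * 10000) * 1000
DC = 0.016 * 86400 / (91 * 10000) * 1000
DC = 1382400.0000 / 910000

1.5191 mm/day


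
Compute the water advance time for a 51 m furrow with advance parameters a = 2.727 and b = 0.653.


t = (L/a)^(1/b)
t = (51/2.727)^(1/0.653)
t = 18.701870^(1/0.653)

88.6659 min


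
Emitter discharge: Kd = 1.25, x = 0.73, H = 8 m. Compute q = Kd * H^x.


q = Kd * H^x = 1.25 * 8^0.73 = 1.25 * 4.563055

5.7038 L/h


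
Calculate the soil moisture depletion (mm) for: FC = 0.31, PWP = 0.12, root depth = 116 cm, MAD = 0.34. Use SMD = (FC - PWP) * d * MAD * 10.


SMD = (FC - PWP) * d * MAD * 10
SMD = (0.31 - 0.12) * 116 * 0.34 * 10
SMD = 0.1900 * 116 * 0.34 * 10

74.9360 mm


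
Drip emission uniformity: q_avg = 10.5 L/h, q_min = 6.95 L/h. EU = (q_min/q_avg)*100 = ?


EU = (q_min/q_avg)*100 = (6.95/10.5)*100 = 66.1905%

66.1905 %


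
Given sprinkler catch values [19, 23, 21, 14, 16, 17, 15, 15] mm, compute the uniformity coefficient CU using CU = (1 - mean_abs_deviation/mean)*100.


mean = 17.500000 mm
MAD = 2.625000 mm
CU = (1 - 2.625000/17.500000)*100

85.0000 %


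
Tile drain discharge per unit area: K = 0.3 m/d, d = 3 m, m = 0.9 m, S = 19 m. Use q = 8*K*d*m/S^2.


q = 8*K*d*m/S^2
q = 8*0.3*3*0.9/19^2
q = 6.4800 / 361

0.0180 m/d


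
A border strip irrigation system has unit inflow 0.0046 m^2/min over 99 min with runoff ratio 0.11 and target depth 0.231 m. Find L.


L = q*t/((1+r)*Z)
L = 0.0046*99/((1+0.11)*0.231)
L = 0.4554/0.25641

1.7761 m


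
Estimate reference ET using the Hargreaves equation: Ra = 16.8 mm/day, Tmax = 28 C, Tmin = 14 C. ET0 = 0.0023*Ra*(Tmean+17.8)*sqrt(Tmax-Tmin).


Tmean = (Tmax + Tmin)/2 = (28 + 14)/2 = 21.0
ET0 = 0.0023 * 16.8 * (21.0 + 17.8) * sqrt(28 - 14)
ET0 = 0.0023 * 16.8 * 38.8 * 3.741657

5.6096 mm/day


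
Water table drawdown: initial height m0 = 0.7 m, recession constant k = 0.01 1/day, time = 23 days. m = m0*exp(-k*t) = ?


m = m0 * exp(-k*t)
m = 0.7 * exp(-0.01 * 23)
m = 0.7 * exp(-0.2300)

0.5562 m


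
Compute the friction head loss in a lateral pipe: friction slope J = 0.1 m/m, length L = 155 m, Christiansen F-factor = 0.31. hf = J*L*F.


hf = J * L * F = 0.1 * 155 * 0.31 = 4.8050 m

4.8050 m


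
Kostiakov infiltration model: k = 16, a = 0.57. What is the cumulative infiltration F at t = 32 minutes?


F = k * t^a = 16 * 32^0.57
F = 16 * 7.210004

115.3601 mm


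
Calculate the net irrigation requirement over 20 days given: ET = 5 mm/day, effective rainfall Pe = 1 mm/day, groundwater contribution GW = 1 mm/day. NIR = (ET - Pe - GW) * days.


Daily deficit = ET - Pe - GW = 5 - 1 - 1 = 3 mm/day
NIR = 3 * 20 = 60 mm

60.0000 mm


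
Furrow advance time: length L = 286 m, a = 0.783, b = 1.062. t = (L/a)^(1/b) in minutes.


t = (L/a)^(1/b)
t = (286/0.783)^(1/1.062)
t = 365.261814^(1/1.062)

258.8203 min


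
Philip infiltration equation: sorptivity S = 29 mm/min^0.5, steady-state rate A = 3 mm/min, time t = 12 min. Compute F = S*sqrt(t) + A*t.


F = S*sqrt(t) + A*t
F = 29*sqrt(12) + 3*12
F = 29*3.464102 + 36

136.4590 mm


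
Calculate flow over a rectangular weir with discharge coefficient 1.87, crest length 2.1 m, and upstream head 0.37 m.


Q = C * L * H^(3/2) = 1.87 * 2.1 * 0.37^1.5 = 1.87 * 2.1 * 0.225062

0.8838 m^3/s


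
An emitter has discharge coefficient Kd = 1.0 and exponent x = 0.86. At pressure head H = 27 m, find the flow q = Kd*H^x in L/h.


q = Kd * H^x = 1.0 * 27^0.86 = 1.0 * 17.020521

17.0205 L/h


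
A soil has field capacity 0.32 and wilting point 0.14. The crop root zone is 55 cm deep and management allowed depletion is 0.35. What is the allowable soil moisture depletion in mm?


SMD = (FC - PWP) * d * MAD * 10
SMD = (0.32 - 0.14) * 55 * 0.35 * 10
SMD = 0.1800 * 55 * 0.35 * 10

34.6500 mm


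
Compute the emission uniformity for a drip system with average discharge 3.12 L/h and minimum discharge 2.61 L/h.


EU = (q_min/q_avg)*100 = (2.61/3.12)*100 = 83.6538%

83.6538 %


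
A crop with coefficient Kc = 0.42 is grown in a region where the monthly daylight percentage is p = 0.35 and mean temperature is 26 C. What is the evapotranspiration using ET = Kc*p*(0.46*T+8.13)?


ET = Kc * p * (0.46*T + 8.13)
ET = 0.42 * 0.35 * (0.46*26 + 8.13)
ET = 0.42 * 0.35 * 20.0900

2.9532 mm/day
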